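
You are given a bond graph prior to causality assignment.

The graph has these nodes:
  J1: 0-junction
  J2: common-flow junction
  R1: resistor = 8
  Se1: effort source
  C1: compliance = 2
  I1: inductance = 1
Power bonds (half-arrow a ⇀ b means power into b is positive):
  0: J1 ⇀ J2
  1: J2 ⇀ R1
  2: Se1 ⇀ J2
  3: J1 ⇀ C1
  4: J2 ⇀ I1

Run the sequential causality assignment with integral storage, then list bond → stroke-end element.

b2 |J2  (Se1: effort source, stroke at far end)
b3 |J1  (C1 outputs effort q/C1)
b0 |J2  (J1 effort already set via bond 3)
b4 |I1  (I1 integral (f out))
b1 |J2  (J2: bond 4 brought flow, rest push out)

b0 stroke at J2
b1 stroke at J2
b2 stroke at J2
b3 stroke at J1
b4 stroke at I1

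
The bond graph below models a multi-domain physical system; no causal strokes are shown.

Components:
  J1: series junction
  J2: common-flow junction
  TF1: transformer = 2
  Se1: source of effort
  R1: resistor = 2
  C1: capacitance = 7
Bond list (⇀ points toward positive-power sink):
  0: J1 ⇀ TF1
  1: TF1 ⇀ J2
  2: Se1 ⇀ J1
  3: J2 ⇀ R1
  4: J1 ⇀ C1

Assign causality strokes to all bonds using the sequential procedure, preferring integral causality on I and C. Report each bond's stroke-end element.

β0 →TF1
β1 →J2
β2 →J1
β3 →R1
β4 →J1

#2 stroke→J1  (Se1 fixes effort; stroke away)
#4 stroke→J1  (C1 integral (e out))
#0 stroke→TF1  (J1 needs exactly one f-in)
#1 stroke→J2  (through TF1, causality passes straight; one stroke at TF1)
#3 stroke→R1  (only one flow-in slot at J2)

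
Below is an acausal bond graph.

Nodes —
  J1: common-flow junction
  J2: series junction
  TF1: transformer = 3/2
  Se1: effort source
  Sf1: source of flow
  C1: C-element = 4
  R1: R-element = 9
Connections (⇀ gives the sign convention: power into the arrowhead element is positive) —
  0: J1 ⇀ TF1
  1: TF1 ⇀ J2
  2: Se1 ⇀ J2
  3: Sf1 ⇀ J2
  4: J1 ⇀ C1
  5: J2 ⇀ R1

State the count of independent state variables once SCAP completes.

1  (C1 all integral)

bond 2 stroke at J2  (Se1 (Se) sets effort on bond)
bond 3 stroke at Sf1  (Sf1 (Sf) sets flow on bond)
bond 1 stroke at J2  (1-jn J2 has f-setter on 3)
bond 5 stroke at J2  (J2 flow already set via bond 3)
bond 0 stroke at TF1  (TF1 one-in-one-out from 1)
bond 4 stroke at J1  (J1: bond 0 brought flow, rest push out)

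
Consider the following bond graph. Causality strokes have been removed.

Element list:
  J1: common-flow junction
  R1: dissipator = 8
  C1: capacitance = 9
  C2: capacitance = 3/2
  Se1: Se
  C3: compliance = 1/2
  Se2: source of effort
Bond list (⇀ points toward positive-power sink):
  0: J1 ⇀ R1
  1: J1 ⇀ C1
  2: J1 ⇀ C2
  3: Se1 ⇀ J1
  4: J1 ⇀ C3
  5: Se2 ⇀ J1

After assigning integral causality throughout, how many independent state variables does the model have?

bond 3 stroke→J1  (source Se1 imposes e)
bond 5 stroke→J1  (Se2 fixes effort; stroke away)
bond 1 stroke→J1  (C1 outputs effort q/C1)
bond 2 stroke→J1  (C2: C, integral causality)
bond 4 stroke→J1  (C3: C, integral causality)
bond 0 stroke→R1  (closing 1-jn rule on J1)

3  (C1, C2, C3 all integral)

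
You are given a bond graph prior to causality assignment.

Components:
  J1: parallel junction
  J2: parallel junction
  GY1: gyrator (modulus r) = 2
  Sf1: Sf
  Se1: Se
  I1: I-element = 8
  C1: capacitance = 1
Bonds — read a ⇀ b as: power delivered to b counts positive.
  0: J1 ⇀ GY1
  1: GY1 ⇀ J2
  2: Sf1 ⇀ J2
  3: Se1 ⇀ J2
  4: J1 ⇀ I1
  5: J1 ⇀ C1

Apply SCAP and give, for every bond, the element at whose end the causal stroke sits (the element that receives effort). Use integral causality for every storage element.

b0 stroke→GY1
b1 stroke→GY1
b2 stroke→Sf1
b3 stroke→J2
b4 stroke→I1
b5 stroke→J1

#2 →Sf1  (Sf1 (Sf) sets flow on bond)
#3 →J2  (Se1 (Se) sets effort on bond)
#1 →GY1  (J2 effort already set via bond 3)
#0 →GY1  (GY1: gyrator matches bond 1)
#4 →I1  (I1: I, integral causality)
#5 →J1  (closing 0-jn rule on J1)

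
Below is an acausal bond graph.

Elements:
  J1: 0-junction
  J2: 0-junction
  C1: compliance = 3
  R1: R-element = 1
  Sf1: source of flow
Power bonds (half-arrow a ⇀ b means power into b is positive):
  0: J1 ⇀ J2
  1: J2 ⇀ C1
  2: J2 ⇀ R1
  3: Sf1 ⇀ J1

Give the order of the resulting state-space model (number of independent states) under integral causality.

1  (C1 all integral)

bond 3 →Sf1  (source Sf1 imposes f)
bond 0 →J1  (J1: last free bond brings effort in)
bond 1 →J2  (C1: C, integral causality)
bond 2 →R1  (J2: bond 1 brought effort, rest push out)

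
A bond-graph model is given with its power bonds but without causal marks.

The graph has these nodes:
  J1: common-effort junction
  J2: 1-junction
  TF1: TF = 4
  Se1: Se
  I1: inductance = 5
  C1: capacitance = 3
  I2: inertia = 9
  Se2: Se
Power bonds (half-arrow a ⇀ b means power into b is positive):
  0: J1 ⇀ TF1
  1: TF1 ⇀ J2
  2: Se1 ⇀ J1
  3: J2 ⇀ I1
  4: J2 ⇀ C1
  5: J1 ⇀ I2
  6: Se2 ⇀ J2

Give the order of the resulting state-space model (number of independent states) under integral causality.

3  (C1, I1, I2 all integral)

bond 2 →J1  (Se1 (Se) sets effort on bond)
bond 6 →J2  (Se2 fixes effort; stroke away)
bond 0 →TF1  (common-e at J1 fixed by 2)
bond 5 →I2  (common-e at J1 fixed by 2)
bond 1 →J2  (TF1: transformer flips bond 0)
bond 3 →I1  (I1 integral (f out))
bond 4 →J2  (J2: bond 3 brought flow, rest push out)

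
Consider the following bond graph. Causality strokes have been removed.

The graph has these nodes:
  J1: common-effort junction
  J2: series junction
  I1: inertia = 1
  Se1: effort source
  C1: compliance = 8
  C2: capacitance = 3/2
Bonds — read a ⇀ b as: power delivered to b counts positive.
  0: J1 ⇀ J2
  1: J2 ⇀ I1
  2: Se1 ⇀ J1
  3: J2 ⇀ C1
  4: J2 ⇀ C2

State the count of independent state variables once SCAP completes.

b2 stroke at J1  (Se1: effort source, stroke at far end)
b0 stroke at J2  (J1 effort already set via bond 2)
b1 stroke at I1  (I1 integral (f out))
b3 stroke at J2  (J2: bond 1 brought flow, rest push out)
b4 stroke at J2  (J2: bond 1 brought flow, rest push out)

3  (C1, C2, I1 all integral)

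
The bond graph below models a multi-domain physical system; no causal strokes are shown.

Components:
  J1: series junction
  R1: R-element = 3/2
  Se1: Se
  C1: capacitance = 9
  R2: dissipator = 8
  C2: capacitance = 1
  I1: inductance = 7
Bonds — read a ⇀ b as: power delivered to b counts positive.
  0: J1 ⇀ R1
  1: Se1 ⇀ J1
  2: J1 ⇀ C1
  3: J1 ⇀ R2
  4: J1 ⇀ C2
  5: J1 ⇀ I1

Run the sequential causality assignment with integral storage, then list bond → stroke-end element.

bond 1 |J1  (Se1 (Se) sets effort on bond)
bond 2 |J1  (C1 integral (e out))
bond 4 |J1  (C2 outputs effort q/C2)
bond 5 |I1  (I1 outputs flow p/I1)
bond 0 |J1  (1-jn J1 has f-setter on 5)
bond 3 |J1  (J1 flow already set via bond 5)

#0 stroke→J1
#1 stroke→J1
#2 stroke→J1
#3 stroke→J1
#4 stroke→J1
#5 stroke→I1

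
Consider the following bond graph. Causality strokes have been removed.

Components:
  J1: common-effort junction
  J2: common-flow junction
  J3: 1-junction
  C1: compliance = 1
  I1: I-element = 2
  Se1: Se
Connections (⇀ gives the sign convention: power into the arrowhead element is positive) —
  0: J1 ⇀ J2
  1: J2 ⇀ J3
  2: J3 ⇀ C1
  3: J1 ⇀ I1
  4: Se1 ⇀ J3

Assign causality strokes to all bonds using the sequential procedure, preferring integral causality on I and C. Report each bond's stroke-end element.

β0 stroke at J1
β1 stroke at J2
β2 stroke at J3
β3 stroke at I1
β4 stroke at J3

#4 stroke→J3  (Se1 (Se) sets effort on bond)
#2 stroke→J3  (C1: C, integral causality)
#1 stroke→J2  (only one flow-in slot at J3)
#0 stroke→J1  (J2 needs exactly one f-in)
#3 stroke→I1  (common-e at J1 fixed by 0)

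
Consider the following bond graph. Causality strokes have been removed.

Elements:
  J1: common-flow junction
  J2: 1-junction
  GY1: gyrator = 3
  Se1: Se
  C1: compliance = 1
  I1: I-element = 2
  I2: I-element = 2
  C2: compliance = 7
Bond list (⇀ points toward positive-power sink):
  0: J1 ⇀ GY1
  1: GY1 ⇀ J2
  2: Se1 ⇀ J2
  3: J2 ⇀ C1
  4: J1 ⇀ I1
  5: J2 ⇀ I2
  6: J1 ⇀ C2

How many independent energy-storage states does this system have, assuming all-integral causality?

b2 stroke at J2  (Se1 fixes effort; stroke away)
b3 stroke at J2  (C1: C, integral causality)
b4 stroke at I1  (I1 outputs flow p/I1)
b0 stroke at J1  (common-f at J1 fixed by 4)
b6 stroke at J1  (J1: bond 4 brought flow, rest push out)
b1 stroke at J2  (GY GY1: same side as bond 0)
b5 stroke at I2  (J2: last free bond brings flow in)

4  (C1, C2, I1, I2 all integral)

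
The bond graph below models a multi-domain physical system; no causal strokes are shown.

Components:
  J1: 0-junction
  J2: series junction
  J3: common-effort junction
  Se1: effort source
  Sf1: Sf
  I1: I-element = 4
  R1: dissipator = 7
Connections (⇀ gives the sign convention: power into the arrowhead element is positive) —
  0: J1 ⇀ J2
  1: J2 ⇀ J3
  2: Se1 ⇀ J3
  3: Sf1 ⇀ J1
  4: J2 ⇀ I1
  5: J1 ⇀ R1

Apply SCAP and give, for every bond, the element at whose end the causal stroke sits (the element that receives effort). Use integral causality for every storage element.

#2 →J3  (Se1 (Se) sets effort on bond)
#3 →Sf1  (Sf1 (Sf) sets flow on bond)
#1 →J2  (J3 effort already set via bond 2)
#4 →I1  (I1 outputs flow p/I1)
#0 →J2  (J2 flow already set via bond 4)
#5 →J1  (J1: last free bond brings effort in)

β0 →J2
β1 →J2
β2 →J3
β3 →Sf1
β4 →I1
β5 →J1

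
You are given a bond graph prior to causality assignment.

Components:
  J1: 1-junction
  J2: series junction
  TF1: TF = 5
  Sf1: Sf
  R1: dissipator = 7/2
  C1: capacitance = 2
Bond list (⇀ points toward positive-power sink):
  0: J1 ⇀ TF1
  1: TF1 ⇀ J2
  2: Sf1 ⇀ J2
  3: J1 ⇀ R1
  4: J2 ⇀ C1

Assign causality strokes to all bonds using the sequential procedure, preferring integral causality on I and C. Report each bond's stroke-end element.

bond 2 stroke at Sf1  (Sf1 fixes flow; stroke at Sf1)
bond 1 stroke at J2  (1-jn J2 has f-setter on 2)
bond 4 stroke at J2  (common-f at J2 fixed by 2)
bond 0 stroke at TF1  (TF1 one-in-one-out from 1)
bond 3 stroke at J1  (1-jn J1 has f-setter on 0)

bond 0 →TF1
bond 1 →J2
bond 2 →Sf1
bond 3 →J1
bond 4 →J2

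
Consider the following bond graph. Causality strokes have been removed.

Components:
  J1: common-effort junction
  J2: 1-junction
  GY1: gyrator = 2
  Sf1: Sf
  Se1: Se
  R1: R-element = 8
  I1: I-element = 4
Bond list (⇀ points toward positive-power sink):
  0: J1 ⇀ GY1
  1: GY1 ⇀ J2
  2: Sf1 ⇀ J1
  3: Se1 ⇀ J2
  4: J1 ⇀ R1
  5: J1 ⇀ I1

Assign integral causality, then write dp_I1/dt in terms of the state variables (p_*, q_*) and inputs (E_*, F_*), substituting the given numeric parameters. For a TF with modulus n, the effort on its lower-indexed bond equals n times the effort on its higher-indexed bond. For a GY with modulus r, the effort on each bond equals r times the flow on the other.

dp_I1/dt = 4*E_Se1 + 8*F_Sf1 - 2*p_I1

β2 stroke at Sf1  (Sf1 fixes flow; stroke at Sf1)
β3 stroke at J2  (Se1 (Se) sets effort on bond)
β1 stroke at GY1  (J2 needs exactly one f-in)
β0 stroke at GY1  (through GY1, causality inverts; strokes same side of GY1)
β5 stroke at I1  (I1: I, integral causality)
β4 stroke at J1  (only one effort-in slot at J1)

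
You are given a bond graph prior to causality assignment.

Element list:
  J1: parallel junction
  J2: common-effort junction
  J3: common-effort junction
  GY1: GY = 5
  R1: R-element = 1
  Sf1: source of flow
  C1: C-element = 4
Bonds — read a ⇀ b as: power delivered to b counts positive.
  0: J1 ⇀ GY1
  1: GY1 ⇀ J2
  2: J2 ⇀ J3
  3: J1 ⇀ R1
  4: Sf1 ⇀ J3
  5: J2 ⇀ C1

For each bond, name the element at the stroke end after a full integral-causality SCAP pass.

β4 →Sf1  (source Sf1 imposes f)
β2 →J3  (J3: last free bond brings effort in)
β5 →J2  (C1 integral (e out))
β1 →GY1  (0-jn J2 has e-setter on 5)
β0 →GY1  (through GY1, causality inverts; strokes same side of GY1)
β3 →J1  (J1 needs exactly one e-in)

β0 stroke at GY1
β1 stroke at GY1
β2 stroke at J3
β3 stroke at J1
β4 stroke at Sf1
β5 stroke at J2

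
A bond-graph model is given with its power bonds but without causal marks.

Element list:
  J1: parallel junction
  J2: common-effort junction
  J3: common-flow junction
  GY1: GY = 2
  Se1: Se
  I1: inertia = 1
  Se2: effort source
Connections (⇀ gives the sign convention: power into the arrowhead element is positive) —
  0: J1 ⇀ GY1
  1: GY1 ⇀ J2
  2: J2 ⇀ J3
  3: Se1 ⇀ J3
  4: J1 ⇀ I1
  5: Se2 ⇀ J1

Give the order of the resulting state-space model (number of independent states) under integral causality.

b3 stroke at J3  (Se1: effort source, stroke at far end)
b5 stroke at J1  (Se2: effort source, stroke at far end)
b0 stroke at GY1  (common-e at J1 fixed by 5)
b4 stroke at I1  (common-e at J1 fixed by 5)
b2 stroke at J2  (closing 1-jn rule on J3)
b1 stroke at GY1  (GY GY1: same side as bond 0)

1  (I1 all integral)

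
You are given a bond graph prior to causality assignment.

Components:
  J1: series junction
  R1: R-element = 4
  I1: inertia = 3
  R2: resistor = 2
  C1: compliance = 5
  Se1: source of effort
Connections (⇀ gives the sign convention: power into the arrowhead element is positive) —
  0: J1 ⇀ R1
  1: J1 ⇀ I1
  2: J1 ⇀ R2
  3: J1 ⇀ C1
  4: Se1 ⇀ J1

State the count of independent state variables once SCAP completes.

b4 stroke→J1  (Se1 (Se) sets effort on bond)
b1 stroke→I1  (I1: I, integral causality)
b0 stroke→J1  (J1: bond 1 brought flow, rest push out)
b2 stroke→J1  (1-jn J1 has f-setter on 1)
b3 stroke→J1  (J1 flow already set via bond 1)

2  (C1, I1 all integral)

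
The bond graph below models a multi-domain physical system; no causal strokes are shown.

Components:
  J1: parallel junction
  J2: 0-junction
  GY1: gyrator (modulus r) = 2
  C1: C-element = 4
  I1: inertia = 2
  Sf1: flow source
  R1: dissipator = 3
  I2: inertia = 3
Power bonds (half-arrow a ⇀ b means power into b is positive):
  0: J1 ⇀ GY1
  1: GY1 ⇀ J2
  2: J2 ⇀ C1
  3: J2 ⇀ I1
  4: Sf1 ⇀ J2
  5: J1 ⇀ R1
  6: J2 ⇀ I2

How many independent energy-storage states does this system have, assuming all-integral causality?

3  (C1, I1, I2 all integral)

#4 stroke→Sf1  (Sf1 (Sf) sets flow on bond)
#2 stroke→J2  (prefer integral on C1)
#1 stroke→GY1  (common-e at J2 fixed by 2)
#3 stroke→I1  (J2 effort already set via bond 2)
#6 stroke→I2  (J2 effort already set via bond 2)
#0 stroke→GY1  (through GY1, causality inverts; strokes same side of GY1)
#5 stroke→J1  (closing 0-jn rule on J1)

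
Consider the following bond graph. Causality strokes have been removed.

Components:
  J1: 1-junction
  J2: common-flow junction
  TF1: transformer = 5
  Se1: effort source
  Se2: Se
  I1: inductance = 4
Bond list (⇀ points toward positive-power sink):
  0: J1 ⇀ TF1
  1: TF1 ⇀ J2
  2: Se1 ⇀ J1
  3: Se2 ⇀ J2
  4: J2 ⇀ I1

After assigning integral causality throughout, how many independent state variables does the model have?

1  (I1 all integral)

#2 stroke→J1  (Se1 (Se) sets effort on bond)
#3 stroke→J2  (source Se2 imposes e)
#0 stroke→TF1  (only one flow-in slot at J1)
#1 stroke→J2  (TF TF1: opposite of bond 0)
#4 stroke→I1  (J2 needs exactly one f-in)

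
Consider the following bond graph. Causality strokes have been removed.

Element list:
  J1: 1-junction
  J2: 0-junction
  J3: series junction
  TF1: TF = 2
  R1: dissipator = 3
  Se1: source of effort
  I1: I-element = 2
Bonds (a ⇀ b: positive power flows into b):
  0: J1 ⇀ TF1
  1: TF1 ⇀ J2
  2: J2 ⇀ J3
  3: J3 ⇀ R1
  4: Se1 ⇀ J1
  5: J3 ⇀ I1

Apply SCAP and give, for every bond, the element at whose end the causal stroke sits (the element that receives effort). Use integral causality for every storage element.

b0 stroke→TF1
b1 stroke→J2
b2 stroke→J3
b3 stroke→J3
b4 stroke→J1
b5 stroke→I1

β4 stroke→J1  (source Se1 imposes e)
β0 stroke→TF1  (J1 needs exactly one f-in)
β1 stroke→J2  (through TF1, causality passes straight; one stroke at TF1)
β2 stroke→J3  (J2 effort already set via bond 1)
β5 stroke→I1  (I1 outputs flow p/I1)
β3 stroke→J3  (1-jn J3 has f-setter on 5)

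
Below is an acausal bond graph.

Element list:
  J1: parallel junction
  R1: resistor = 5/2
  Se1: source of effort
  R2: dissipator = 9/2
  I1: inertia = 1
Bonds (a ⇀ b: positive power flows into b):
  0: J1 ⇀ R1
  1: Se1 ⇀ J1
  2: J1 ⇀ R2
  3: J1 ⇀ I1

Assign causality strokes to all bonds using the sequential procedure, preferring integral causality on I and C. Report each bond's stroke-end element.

#1 →J1  (Se1 (Se) sets effort on bond)
#0 →R1  (0-jn J1 has e-setter on 1)
#2 →R2  (0-jn J1 has e-setter on 1)
#3 →I1  (0-jn J1 has e-setter on 1)

bond 0 stroke at R1
bond 1 stroke at J1
bond 2 stroke at R2
bond 3 stroke at I1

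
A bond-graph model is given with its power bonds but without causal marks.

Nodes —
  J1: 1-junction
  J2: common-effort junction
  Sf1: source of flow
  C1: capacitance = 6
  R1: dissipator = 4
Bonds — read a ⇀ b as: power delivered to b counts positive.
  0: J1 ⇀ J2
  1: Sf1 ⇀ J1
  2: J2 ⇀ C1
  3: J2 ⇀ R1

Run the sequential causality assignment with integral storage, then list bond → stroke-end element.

β1 stroke→Sf1  (Sf1 (Sf) sets flow on bond)
β0 stroke→J1  (common-f at J1 fixed by 1)
β2 stroke→J2  (C1 integral (e out))
β3 stroke→R1  (common-e at J2 fixed by 2)

bond 0 stroke at J1
bond 1 stroke at Sf1
bond 2 stroke at J2
bond 3 stroke at R1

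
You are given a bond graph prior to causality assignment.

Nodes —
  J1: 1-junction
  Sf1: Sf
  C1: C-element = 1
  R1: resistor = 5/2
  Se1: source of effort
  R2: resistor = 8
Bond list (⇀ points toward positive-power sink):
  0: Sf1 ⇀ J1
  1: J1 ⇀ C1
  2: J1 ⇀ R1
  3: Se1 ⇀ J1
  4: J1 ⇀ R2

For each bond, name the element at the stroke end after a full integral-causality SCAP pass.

bond 0 stroke→Sf1
bond 1 stroke→J1
bond 2 stroke→J1
bond 3 stroke→J1
bond 4 stroke→J1

β0 |Sf1  (source Sf1 imposes f)
β3 |J1  (Se1 (Se) sets effort on bond)
β1 |J1  (common-f at J1 fixed by 0)
β2 |J1  (1-jn J1 has f-setter on 0)
β4 |J1  (common-f at J1 fixed by 0)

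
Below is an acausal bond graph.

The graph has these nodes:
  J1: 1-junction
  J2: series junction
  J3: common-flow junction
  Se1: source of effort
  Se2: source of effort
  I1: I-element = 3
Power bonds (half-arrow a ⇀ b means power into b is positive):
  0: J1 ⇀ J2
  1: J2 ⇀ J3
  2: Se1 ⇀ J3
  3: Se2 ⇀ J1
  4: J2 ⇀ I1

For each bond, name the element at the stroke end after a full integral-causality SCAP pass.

#0 |J2
#1 |J2
#2 |J3
#3 |J1
#4 |I1

#2 |J3  (Se1: effort source, stroke at far end)
#3 |J1  (Se2: effort source, stroke at far end)
#0 |J2  (J1: last free bond brings flow in)
#1 |J2  (J3 needs exactly one f-in)
#4 |I1  (closing 1-jn rule on J2)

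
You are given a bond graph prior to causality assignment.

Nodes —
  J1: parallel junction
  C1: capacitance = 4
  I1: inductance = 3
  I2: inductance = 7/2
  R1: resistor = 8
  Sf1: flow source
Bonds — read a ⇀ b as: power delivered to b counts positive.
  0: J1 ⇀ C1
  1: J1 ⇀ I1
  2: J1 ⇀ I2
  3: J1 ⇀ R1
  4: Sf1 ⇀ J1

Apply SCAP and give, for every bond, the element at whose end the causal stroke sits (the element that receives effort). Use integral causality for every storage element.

#0 stroke at J1
#1 stroke at I1
#2 stroke at I2
#3 stroke at R1
#4 stroke at Sf1

β4 →Sf1  (Sf1 (Sf) sets flow on bond)
β0 →J1  (C1 integral (e out))
β1 →I1  (J1 effort already set via bond 0)
β2 →I2  (J1: bond 0 brought effort, rest push out)
β3 →R1  (J1 effort already set via bond 0)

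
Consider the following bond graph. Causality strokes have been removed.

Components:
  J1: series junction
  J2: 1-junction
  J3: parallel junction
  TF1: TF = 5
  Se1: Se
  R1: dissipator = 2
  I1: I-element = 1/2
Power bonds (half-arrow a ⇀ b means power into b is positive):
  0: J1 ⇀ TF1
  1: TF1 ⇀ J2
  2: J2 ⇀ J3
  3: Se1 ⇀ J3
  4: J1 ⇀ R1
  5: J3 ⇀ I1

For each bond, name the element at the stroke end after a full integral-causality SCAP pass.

#3 stroke at J3  (Se1 fixes effort; stroke away)
#2 stroke at J2  (J3 effort already set via bond 3)
#5 stroke at I1  (J3: bond 3 brought effort, rest push out)
#1 stroke at TF1  (J2 needs exactly one f-in)
#0 stroke at J1  (TF1: transformer flips bond 1)
#4 stroke at R1  (only one flow-in slot at J1)

#0 |J1
#1 |TF1
#2 |J2
#3 |J3
#4 |R1
#5 |I1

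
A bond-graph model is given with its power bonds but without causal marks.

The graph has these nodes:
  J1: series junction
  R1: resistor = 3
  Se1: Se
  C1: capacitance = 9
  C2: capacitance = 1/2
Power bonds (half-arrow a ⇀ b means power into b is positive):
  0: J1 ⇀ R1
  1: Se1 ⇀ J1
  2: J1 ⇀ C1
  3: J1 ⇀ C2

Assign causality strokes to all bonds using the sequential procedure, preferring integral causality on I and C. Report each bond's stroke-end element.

bond 0 |R1
bond 1 |J1
bond 2 |J1
bond 3 |J1

β1 →J1  (Se1 (Se) sets effort on bond)
β2 →J1  (C1 outputs effort q/C1)
β3 →J1  (C2: C, integral causality)
β0 →R1  (closing 1-jn rule on J1)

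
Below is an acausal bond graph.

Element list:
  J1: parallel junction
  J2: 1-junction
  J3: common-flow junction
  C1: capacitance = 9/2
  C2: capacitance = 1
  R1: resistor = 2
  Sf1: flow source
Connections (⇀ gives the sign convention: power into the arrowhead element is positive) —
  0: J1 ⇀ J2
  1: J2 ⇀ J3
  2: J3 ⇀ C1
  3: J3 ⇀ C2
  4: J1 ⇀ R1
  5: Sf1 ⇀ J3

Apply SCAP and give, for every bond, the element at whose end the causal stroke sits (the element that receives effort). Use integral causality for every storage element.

β5 stroke→Sf1  (Sf1: flow source, stroke at near end)
β1 stroke→J3  (J3: bond 5 brought flow, rest push out)
β2 stroke→J3  (1-jn J3 has f-setter on 5)
β3 stroke→J3  (J3: bond 5 brought flow, rest push out)
β0 stroke→J2  (common-f at J2 fixed by 1)
β4 stroke→J1  (J1 needs exactly one e-in)

β0 stroke→J2
β1 stroke→J3
β2 stroke→J3
β3 stroke→J3
β4 stroke→J1
β5 stroke→Sf1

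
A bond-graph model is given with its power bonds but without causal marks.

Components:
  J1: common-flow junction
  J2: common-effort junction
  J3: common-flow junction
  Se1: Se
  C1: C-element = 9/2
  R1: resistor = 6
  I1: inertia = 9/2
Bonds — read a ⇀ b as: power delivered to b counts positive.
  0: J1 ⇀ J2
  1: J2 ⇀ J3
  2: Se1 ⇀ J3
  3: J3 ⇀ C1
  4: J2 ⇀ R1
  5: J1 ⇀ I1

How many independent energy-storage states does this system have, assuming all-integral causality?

2  (C1, I1 all integral)

β2 →J3  (Se1 fixes effort; stroke away)
β3 →J3  (C1 outputs effort q/C1)
β1 →J2  (J3: last free bond brings flow in)
β0 →J1  (J2 effort already set via bond 1)
β4 →R1  (0-jn J2 has e-setter on 1)
β5 →I1  (J1: last free bond brings flow in)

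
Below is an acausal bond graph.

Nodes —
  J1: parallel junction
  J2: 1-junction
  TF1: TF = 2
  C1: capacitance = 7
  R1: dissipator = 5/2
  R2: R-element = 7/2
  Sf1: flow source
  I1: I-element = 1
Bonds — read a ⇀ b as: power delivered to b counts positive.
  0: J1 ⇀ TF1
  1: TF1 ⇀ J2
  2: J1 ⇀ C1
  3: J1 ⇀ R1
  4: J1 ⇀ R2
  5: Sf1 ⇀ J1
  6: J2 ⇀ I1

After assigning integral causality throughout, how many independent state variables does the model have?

b5 stroke→Sf1  (source Sf1 imposes f)
b2 stroke→J1  (C1 outputs effort q/C1)
b0 stroke→TF1  (J1: bond 2 brought effort, rest push out)
b3 stroke→R1  (0-jn J1 has e-setter on 2)
b4 stroke→R2  (0-jn J1 has e-setter on 2)
b1 stroke→J2  (TF1 one-in-one-out from 0)
b6 stroke→I1  (only one flow-in slot at J2)

2  (C1, I1 all integral)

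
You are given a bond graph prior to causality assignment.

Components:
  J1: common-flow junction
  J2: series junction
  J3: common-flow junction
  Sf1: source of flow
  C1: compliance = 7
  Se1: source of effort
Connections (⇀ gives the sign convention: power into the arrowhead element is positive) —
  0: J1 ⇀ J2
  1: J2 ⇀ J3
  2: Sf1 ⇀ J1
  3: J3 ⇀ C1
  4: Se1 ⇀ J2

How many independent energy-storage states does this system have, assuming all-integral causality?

1  (C1 all integral)

bond 2 stroke→Sf1  (source Sf1 imposes f)
bond 4 stroke→J2  (source Se1 imposes e)
bond 0 stroke→J1  (J1: bond 2 brought flow, rest push out)
bond 1 stroke→J2  (common-f at J2 fixed by 0)
bond 3 stroke→J3  (J3 flow already set via bond 1)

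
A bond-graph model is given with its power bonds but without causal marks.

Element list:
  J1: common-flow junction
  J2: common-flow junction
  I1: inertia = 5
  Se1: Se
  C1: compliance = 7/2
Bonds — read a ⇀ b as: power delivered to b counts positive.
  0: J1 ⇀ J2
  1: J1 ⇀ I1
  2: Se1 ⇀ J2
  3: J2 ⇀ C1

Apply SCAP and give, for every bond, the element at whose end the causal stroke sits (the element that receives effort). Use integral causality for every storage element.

β2 stroke at J2  (Se1 fixes effort; stroke away)
β1 stroke at I1  (I1: I, integral causality)
β0 stroke at J1  (J1 flow already set via bond 1)
β3 stroke at J2  (J2 flow already set via bond 0)

β0 stroke→J1
β1 stroke→I1
β2 stroke→J2
β3 stroke→J2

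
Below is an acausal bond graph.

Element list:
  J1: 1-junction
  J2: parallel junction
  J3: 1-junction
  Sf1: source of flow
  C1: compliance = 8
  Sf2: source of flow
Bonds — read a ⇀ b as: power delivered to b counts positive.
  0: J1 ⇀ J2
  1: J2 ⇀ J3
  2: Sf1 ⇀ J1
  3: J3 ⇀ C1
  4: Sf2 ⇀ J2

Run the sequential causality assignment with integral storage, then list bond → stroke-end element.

#0 |J1
#1 |J2
#2 |Sf1
#3 |J3
#4 |Sf2

#2 stroke at Sf1  (Sf1 fixes flow; stroke at Sf1)
#4 stroke at Sf2  (Sf2: flow source, stroke at near end)
#0 stroke at J1  (J1 flow already set via bond 2)
#1 stroke at J2  (closing 0-jn rule on J2)
#3 stroke at J3  (J3: bond 1 brought flow, rest push out)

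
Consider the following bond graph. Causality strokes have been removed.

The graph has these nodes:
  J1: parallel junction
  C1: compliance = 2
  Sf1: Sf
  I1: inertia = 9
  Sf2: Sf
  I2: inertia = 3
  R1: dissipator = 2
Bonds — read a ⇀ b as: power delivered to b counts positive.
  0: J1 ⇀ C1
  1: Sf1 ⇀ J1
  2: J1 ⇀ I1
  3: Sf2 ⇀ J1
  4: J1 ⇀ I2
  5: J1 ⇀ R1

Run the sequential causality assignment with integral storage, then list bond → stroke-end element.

bond 1 →Sf1  (Sf1 fixes flow; stroke at Sf1)
bond 3 →Sf2  (source Sf2 imposes f)
bond 0 →J1  (C1 outputs effort q/C1)
bond 2 →I1  (J1: bond 0 brought effort, rest push out)
bond 4 →I2  (J1: bond 0 brought effort, rest push out)
bond 5 →R1  (J1: bond 0 brought effort, rest push out)

#0 stroke→J1
#1 stroke→Sf1
#2 stroke→I1
#3 stroke→Sf2
#4 stroke→I2
#5 stroke→R1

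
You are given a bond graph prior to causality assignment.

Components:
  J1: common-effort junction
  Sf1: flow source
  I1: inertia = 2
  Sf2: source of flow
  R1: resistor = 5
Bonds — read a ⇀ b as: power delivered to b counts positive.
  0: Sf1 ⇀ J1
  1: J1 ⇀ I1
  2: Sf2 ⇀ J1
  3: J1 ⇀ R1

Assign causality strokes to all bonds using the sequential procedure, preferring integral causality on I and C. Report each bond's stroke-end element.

#0 |Sf1  (Sf1 (Sf) sets flow on bond)
#2 |Sf2  (Sf2: flow source, stroke at near end)
#1 |I1  (I1 outputs flow p/I1)
#3 |J1  (J1 needs exactly one e-in)

b0 stroke→Sf1
b1 stroke→I1
b2 stroke→Sf2
b3 stroke→J1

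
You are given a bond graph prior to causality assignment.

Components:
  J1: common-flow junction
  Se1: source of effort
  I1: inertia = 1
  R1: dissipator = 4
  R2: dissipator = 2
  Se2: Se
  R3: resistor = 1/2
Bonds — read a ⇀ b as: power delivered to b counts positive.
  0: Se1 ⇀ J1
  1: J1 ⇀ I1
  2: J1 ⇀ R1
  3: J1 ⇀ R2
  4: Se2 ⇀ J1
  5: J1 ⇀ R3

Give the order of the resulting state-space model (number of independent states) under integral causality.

bond 0 |J1  (Se1 fixes effort; stroke away)
bond 4 |J1  (Se2 (Se) sets effort on bond)
bond 1 |I1  (I1 integral (f out))
bond 2 |J1  (J1: bond 1 brought flow, rest push out)
bond 3 |J1  (common-f at J1 fixed by 1)
bond 5 |J1  (common-f at J1 fixed by 1)

1  (I1 all integral)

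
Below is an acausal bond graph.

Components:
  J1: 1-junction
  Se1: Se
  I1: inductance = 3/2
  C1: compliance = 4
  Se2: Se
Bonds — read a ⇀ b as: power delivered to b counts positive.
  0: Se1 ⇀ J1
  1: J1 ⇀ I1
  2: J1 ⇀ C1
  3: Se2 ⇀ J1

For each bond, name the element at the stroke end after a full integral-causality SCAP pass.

#0 |J1
#1 |I1
#2 |J1
#3 |J1

b0 |J1  (Se1 fixes effort; stroke away)
b3 |J1  (Se2: effort source, stroke at far end)
b1 |I1  (I1 integral (f out))
b2 |J1  (1-jn J1 has f-setter on 1)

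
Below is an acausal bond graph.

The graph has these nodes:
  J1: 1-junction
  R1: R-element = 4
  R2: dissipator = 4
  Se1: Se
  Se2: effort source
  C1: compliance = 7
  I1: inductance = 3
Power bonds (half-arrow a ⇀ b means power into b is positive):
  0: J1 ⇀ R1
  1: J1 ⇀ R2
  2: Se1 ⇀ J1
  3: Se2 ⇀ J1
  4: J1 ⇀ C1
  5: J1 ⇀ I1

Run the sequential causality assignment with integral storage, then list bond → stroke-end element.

#0 stroke→J1
#1 stroke→J1
#2 stroke→J1
#3 stroke→J1
#4 stroke→J1
#5 stroke→I1

#2 stroke at J1  (Se1 fixes effort; stroke away)
#3 stroke at J1  (Se2: effort source, stroke at far end)
#4 stroke at J1  (C1 outputs effort q/C1)
#5 stroke at I1  (I1: I, integral causality)
#0 stroke at J1  (J1: bond 5 brought flow, rest push out)
#1 stroke at J1  (J1: bond 5 brought flow, rest push out)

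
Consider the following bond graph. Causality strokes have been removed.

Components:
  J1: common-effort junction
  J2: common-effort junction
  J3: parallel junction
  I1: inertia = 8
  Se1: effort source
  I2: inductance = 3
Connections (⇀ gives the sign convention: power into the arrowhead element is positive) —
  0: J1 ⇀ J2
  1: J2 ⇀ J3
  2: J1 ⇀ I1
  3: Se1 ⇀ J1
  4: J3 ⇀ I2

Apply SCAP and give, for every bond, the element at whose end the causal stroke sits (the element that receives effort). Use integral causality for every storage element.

#3 stroke at J1  (Se1: effort source, stroke at far end)
#0 stroke at J2  (0-jn J1 has e-setter on 3)
#2 stroke at I1  (J1 effort already set via bond 3)
#1 stroke at J3  (J2: bond 0 brought effort, rest push out)
#4 stroke at I2  (J3 effort already set via bond 1)

β0 stroke at J2
β1 stroke at J3
β2 stroke at I1
β3 stroke at J1
β4 stroke at I2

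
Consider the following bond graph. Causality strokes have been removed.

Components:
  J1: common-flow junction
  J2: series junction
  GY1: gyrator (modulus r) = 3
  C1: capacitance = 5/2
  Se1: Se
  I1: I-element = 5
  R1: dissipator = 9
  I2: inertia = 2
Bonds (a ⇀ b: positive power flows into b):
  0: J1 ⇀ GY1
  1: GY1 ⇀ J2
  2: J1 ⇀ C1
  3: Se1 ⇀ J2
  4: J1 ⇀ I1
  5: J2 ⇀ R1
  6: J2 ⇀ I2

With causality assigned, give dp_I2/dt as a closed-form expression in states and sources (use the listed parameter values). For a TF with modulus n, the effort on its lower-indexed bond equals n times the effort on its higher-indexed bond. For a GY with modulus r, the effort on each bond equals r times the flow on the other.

dp_I2/dt = E_Se1 + 3*p_I1/5 - 9*p_I2/2

#3 stroke at J2  (source Se1 imposes e)
#2 stroke at J1  (C1: C, integral causality)
#4 stroke at I1  (I1: I, integral causality)
#0 stroke at J1  (common-f at J1 fixed by 4)
#1 stroke at J2  (through GY1, causality inverts; strokes same side of GY1)
#6 stroke at I2  (I2: I, integral causality)
#5 stroke at J2  (J2 flow already set via bond 6)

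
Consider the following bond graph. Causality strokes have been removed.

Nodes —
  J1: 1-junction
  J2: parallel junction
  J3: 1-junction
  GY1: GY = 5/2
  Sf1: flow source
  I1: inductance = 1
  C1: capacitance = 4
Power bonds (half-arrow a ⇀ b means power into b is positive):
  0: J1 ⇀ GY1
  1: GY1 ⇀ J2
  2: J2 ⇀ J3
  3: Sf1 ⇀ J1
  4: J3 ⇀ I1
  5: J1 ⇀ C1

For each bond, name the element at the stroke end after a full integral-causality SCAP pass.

b3 |Sf1  (Sf1 fixes flow; stroke at Sf1)
b0 |J1  (1-jn J1 has f-setter on 3)
b5 |J1  (common-f at J1 fixed by 3)
b1 |J2  (GY1 both-in/both-out from 0)
b2 |J3  (J2 effort already set via bond 1)
b4 |I1  (closing 1-jn rule on J3)

bond 0 stroke at J1
bond 1 stroke at J2
bond 2 stroke at J3
bond 3 stroke at Sf1
bond 4 stroke at I1
bond 5 stroke at J1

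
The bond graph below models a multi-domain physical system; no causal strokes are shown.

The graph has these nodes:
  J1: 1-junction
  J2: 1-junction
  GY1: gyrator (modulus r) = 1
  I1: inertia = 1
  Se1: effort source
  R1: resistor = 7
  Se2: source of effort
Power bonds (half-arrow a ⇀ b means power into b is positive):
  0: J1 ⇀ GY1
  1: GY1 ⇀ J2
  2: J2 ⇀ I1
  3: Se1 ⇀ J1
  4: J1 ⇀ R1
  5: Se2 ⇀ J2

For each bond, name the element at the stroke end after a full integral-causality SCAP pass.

β0 stroke→J1
β1 stroke→J2
β2 stroke→I1
β3 stroke→J1
β4 stroke→R1
β5 stroke→J2

β3 stroke at J1  (Se1 (Se) sets effort on bond)
β5 stroke at J2  (Se2 (Se) sets effort on bond)
β2 stroke at I1  (prefer integral on I1)
β1 stroke at J2  (common-f at J2 fixed by 2)
β0 stroke at J1  (GY1 both-in/both-out from 1)
β4 stroke at R1  (only one flow-in slot at J1)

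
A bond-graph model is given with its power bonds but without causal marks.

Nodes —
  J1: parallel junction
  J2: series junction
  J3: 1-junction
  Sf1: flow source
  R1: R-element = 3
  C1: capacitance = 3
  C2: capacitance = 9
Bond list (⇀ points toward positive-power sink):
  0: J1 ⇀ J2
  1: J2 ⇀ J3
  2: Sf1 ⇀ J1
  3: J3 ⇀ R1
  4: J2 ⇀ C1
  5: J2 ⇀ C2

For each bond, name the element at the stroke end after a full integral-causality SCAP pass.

bond 0 stroke→J1
bond 1 stroke→J2
bond 2 stroke→Sf1
bond 3 stroke→J3
bond 4 stroke→J2
bond 5 stroke→J2

bond 2 stroke→Sf1  (Sf1 (Sf) sets flow on bond)
bond 0 stroke→J1  (only one effort-in slot at J1)
bond 1 stroke→J2  (1-jn J2 has f-setter on 0)
bond 4 stroke→J2  (J2 flow already set via bond 0)
bond 5 stroke→J2  (J2: bond 0 brought flow, rest push out)
bond 3 stroke→J3  (J3 flow already set via bond 1)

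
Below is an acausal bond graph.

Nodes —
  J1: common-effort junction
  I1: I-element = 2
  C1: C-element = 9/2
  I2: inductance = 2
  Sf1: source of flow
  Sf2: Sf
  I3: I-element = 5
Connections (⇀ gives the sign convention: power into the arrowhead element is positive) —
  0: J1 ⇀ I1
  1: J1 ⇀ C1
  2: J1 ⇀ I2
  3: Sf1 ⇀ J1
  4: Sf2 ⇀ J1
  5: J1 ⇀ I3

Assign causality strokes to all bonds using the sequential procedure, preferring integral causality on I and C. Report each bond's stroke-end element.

b3 stroke→Sf1  (Sf1 (Sf) sets flow on bond)
b4 stroke→Sf2  (source Sf2 imposes f)
b0 stroke→I1  (I1 outputs flow p/I1)
b1 stroke→J1  (C1: C, integral causality)
b2 stroke→I2  (J1: bond 1 brought effort, rest push out)
b5 stroke→I3  (J1: bond 1 brought effort, rest push out)

#0 |I1
#1 |J1
#2 |I2
#3 |Sf1
#4 |Sf2
#5 |I3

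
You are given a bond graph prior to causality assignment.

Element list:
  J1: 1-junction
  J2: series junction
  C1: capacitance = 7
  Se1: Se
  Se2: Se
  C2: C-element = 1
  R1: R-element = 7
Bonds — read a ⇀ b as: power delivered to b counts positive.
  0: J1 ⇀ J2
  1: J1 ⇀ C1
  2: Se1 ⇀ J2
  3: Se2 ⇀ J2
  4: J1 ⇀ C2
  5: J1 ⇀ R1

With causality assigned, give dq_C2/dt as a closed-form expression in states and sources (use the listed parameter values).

dq_C2/dt = E_Se1/7 + E_Se2/7 - q_C1/49 - q_C2/7

bond 2 |J2  (Se1 fixes effort; stroke away)
bond 3 |J2  (Se2 (Se) sets effort on bond)
bond 0 |J1  (only one flow-in slot at J2)
bond 1 |J1  (C1 outputs effort q/C1)
bond 4 |J1  (C2: C, integral causality)
bond 5 |R1  (only one flow-in slot at J1)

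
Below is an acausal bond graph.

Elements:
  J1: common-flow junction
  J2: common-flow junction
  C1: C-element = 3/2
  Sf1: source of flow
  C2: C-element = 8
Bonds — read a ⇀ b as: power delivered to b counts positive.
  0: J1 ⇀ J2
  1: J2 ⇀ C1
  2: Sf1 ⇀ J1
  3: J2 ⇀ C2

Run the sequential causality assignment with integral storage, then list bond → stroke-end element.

β2 |Sf1  (Sf1: flow source, stroke at near end)
β0 |J1  (1-jn J1 has f-setter on 2)
β1 |J2  (common-f at J2 fixed by 0)
β3 |J2  (common-f at J2 fixed by 0)

b0 stroke→J1
b1 stroke→J2
b2 stroke→Sf1
b3 stroke→J2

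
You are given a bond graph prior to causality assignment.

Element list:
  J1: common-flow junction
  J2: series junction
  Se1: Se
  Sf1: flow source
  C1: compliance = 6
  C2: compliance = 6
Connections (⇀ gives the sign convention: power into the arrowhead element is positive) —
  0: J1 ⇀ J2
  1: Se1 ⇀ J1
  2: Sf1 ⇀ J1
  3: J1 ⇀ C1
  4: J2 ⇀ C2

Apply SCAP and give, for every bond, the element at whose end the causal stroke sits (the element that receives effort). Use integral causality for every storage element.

b0 |J1
b1 |J1
b2 |Sf1
b3 |J1
b4 |J2

bond 1 stroke at J1  (Se1 fixes effort; stroke away)
bond 2 stroke at Sf1  (source Sf1 imposes f)
bond 0 stroke at J1  (common-f at J1 fixed by 2)
bond 3 stroke at J1  (1-jn J1 has f-setter on 2)
bond 4 stroke at J2  (J2: bond 0 brought flow, rest push out)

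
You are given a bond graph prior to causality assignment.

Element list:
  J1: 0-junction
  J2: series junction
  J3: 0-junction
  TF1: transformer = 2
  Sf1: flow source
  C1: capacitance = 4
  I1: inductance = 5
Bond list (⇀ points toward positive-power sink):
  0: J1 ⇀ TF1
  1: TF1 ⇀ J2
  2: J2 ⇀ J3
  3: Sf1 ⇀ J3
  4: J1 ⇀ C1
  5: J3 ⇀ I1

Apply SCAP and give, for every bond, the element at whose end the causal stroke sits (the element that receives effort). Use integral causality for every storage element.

bond 0 stroke→TF1
bond 1 stroke→J2
bond 2 stroke→J3
bond 3 stroke→Sf1
bond 4 stroke→J1
bond 5 stroke→I1

β3 |Sf1  (Sf1 fixes flow; stroke at Sf1)
β4 |J1  (C1 integral (e out))
β0 |TF1  (0-jn J1 has e-setter on 4)
β1 |J2  (TF1: transformer flips bond 0)
β2 |J3  (J2: last free bond brings flow in)
β5 |I1  (J3: bond 2 brought effort, rest push out)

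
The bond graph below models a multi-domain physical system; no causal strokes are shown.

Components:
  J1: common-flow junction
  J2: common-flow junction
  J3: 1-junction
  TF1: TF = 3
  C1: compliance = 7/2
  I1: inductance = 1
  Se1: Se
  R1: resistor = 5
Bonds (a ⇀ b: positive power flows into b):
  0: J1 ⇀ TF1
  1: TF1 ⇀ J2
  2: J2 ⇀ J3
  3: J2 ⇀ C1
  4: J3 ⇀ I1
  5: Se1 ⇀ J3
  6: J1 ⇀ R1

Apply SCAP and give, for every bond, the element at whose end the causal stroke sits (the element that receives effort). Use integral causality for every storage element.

#0 stroke at TF1
#1 stroke at J2
#2 stroke at J3
#3 stroke at J2
#4 stroke at I1
#5 stroke at J3
#6 stroke at J1

#5 stroke→J3  (Se1: effort source, stroke at far end)
#3 stroke→J2  (C1: C, integral causality)
#4 stroke→I1  (prefer integral on I1)
#2 stroke→J3  (J3: bond 4 brought flow, rest push out)
#1 stroke→J2  (J2: bond 2 brought flow, rest push out)
#0 stroke→TF1  (TF1: transformer flips bond 1)
#6 stroke→J1  (1-jn J1 has f-setter on 0)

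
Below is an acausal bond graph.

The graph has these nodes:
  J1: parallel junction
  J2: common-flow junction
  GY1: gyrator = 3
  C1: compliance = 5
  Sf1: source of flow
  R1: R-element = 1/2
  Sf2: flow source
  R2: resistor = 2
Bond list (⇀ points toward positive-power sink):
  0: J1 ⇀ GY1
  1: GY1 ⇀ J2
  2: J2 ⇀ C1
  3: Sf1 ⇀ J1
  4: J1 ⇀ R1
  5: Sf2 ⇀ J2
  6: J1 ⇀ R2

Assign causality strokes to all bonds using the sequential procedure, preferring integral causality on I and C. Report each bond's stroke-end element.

bond 3 →Sf1  (Sf1 fixes flow; stroke at Sf1)
bond 5 →Sf2  (Sf2: flow source, stroke at near end)
bond 1 →J2  (common-f at J2 fixed by 5)
bond 2 →J2  (J2 flow already set via bond 5)
bond 0 →J1  (GY1: gyrator matches bond 1)
bond 4 →R1  (J1: bond 0 brought effort, rest push out)
bond 6 →R2  (common-e at J1 fixed by 0)

β0 |J1
β1 |J2
β2 |J2
β3 |Sf1
β4 |R1
β5 |Sf2
β6 |R2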